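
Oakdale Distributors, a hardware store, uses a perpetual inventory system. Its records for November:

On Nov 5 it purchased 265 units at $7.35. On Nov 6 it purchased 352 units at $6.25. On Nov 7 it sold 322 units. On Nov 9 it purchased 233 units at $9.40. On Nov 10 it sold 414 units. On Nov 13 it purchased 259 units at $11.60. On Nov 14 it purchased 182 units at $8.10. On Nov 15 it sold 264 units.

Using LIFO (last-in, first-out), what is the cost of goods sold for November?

Nov 7, 322 sold [LIFO — newest first]: 322 @ $6.25 = $2,012.50
Nov 10, 414 sold [LIFO — newest first]: 233 @ $9.40 + 30 @ $6.25 + 151 @ $7.35 = $3,487.55
Nov 15, 264 sold [LIFO — newest first]: 182 @ $8.10 + 82 @ $11.60 = $2,425.40
Total COGS = $2,012.50 + $3,487.55 + $2,425.40 = $7,925.45
Ending inventory: 114 @ $7.35 + 177 @ $11.60 = $2,891.10

COGS = $7,925.45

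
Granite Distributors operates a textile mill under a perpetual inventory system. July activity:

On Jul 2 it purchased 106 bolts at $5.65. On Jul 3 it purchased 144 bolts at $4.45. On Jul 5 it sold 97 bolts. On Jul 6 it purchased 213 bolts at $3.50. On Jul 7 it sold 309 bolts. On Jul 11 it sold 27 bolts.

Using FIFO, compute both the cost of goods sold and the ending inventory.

COGS = $1,880.20; ending inventory = $105.00

Jul 5, 97 sold [FIFO — oldest first]: 97 @ $5.65 = $548.05
Jul 7, 309 sold [FIFO — oldest first]: 9 @ $5.65 + 144 @ $4.45 + 156 @ $3.50 = $1,237.65
Jul 11, 27 sold [FIFO — oldest first]: 27 @ $3.50 = $94.50
Total COGS = $548.05 + $1,237.65 + $94.50 = $1,880.20
Ending inventory: 30 @ $3.50 = $105.00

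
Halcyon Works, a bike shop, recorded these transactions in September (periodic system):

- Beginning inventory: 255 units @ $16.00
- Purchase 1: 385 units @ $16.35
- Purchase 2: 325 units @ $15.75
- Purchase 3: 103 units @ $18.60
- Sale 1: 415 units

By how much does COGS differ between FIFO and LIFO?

FIFO COGS: 255 @ $16.00 + 160 @ $16.35 = $6,696.00
LIFO COGS: 103 @ $18.60 + 312 @ $15.75 = $6,829.80
Difference = |$6,696.00 − $6,829.80| = $133.80

$133.80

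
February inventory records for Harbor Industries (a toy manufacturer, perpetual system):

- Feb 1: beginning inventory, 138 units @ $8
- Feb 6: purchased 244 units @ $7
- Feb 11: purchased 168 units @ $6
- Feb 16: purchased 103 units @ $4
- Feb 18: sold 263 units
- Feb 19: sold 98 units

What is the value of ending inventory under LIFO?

Feb 18, 263 sold [LIFO — newest first]: 103 @ $4 + 160 @ $6 = $1,372
Feb 19, 98 sold [LIFO — newest first]: 8 @ $6 + 90 @ $7 = $678
Total COGS = $1,372 + $678 = $2,050
Ending inventory: 138 @ $8 + 154 @ $7 = $2,182

Ending inventory = $2,182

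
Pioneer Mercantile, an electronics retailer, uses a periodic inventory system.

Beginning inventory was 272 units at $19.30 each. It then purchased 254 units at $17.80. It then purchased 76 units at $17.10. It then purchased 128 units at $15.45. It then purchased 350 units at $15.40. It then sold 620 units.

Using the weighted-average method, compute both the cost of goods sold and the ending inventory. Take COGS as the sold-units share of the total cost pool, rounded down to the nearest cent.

Sale 1, sell 620: 620/1080 × $18,438.00 → $10,584.77
Ending inventory (cost pool remaining) = $7,853.23
Check: goods available $18,438.00 = COGS $10,584.77 + ending $7,853.23

COGS = $10,584.77; ending inventory = $7,853.23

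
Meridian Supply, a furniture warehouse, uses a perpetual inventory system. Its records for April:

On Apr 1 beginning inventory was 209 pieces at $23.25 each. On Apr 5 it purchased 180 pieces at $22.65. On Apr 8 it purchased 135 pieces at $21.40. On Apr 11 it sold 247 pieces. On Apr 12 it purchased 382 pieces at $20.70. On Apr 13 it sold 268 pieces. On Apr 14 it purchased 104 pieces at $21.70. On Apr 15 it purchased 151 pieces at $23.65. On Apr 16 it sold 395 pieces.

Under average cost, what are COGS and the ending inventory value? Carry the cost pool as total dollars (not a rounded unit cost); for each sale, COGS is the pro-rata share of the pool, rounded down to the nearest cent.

After Apr 1: 209 on hand, pool $4,859.25 (≈ $23.2500 each)
After Apr 5: 389 on hand, pool $8,936.25 (≈ $22.9724 each)
After Apr 8: 524 on hand, pool $11,825.25 (≈ $22.5673 each)
Apr 11, sell 247: 247/524 × $11,825.25 → $5,574.11
After Apr 12: 659 on hand, pool $14,158.54 (≈ $21.4849 each)
Apr 13, sell 268: 268/659 × $14,158.54 → $5,757.94
After Apr 14: 495 on hand, pool $10,657.40 (≈ $21.5301 each)
After Apr 15: 646 on hand, pool $14,228.55 (≈ $22.0256 each)
Apr 16, sell 395: 395/646 × $14,228.55 → $8,700.11
Total COGS = $5,574.11 + $5,757.94 + $8,700.11 = $20,032.16
Ending inventory (cost pool remaining) = $5,528.44

COGS = $20,032.16; ending inventory = $5,528.44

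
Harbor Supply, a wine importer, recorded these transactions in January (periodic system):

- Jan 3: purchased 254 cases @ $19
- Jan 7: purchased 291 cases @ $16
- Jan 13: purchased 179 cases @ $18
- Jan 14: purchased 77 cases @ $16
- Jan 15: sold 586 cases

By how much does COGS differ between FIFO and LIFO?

FIFO COGS: 254 @ $19 + 291 @ $16 + 41 @ $18 = $10,220
LIFO COGS: 77 @ $16 + 179 @ $18 + 291 @ $16 + 39 @ $19 = $9,851
Difference = |$10,220 − $9,851| = $369

$369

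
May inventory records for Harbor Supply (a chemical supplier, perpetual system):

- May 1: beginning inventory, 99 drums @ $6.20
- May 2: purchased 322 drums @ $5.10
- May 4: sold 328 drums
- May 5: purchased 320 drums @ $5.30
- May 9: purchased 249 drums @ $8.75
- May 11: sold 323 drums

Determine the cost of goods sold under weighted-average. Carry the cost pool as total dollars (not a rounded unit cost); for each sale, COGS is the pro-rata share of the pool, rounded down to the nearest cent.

After May 1: 99 on hand, pool $613.80 (≈ $6.2000 each)
After May 2: 421 on hand, pool $2,256.00 (≈ $5.3587 each)
May 4, sell 328: 328/421 × $2,256.00 → $1,757.64
After May 5: 413 on hand, pool $2,194.36 (≈ $5.3132 each)
After May 9: 662 on hand, pool $4,373.11 (≈ $6.6059 each)
May 11, sell 323: 323/662 × $4,373.11 → $2,133.70
Total COGS = $1,757.64 + $2,133.70 = $3,891.34
Ending inventory (cost pool remaining) = $2,239.41
Check: goods available $6,130.75 = COGS $3,891.34 + ending $2,239.41

COGS = $3,891.34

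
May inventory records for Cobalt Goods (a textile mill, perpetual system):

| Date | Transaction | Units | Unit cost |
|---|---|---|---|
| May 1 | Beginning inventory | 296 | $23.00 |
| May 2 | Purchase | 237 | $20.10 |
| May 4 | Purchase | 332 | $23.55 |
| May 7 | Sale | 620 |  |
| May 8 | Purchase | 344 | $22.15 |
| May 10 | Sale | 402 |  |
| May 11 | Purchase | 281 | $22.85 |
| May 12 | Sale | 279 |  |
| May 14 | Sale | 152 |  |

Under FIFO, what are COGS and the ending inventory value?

May 7, 620 sold [FIFO — oldest first]: 296 @ $23.00 + 237 @ $20.10 + 87 @ $23.55 = $13,620.55
May 10, 402 sold [FIFO — oldest first]: 245 @ $23.55 + 157 @ $22.15 = $9,247.30
May 12, 279 sold [FIFO — oldest first]: 187 @ $22.15 + 92 @ $22.85 = $6,244.25
May 14, 152 sold [FIFO — oldest first]: 152 @ $22.85 = $3,473.20
Total COGS = $13,620.55 + $9,247.30 + $6,244.25 + $3,473.20 = $32,585.30
Ending inventory: 37 @ $22.85 = $845.45

COGS = $32,585.30; ending inventory = $845.45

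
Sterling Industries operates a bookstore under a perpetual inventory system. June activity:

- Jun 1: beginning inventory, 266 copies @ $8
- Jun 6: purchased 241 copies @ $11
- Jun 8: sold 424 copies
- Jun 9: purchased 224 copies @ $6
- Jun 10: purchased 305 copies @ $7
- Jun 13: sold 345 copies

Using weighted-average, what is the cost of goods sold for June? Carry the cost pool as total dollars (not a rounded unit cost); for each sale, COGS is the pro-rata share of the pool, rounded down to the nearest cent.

COGS = $6,398.87

After Jun 1: 266 on hand, pool $2,128.00 (≈ $8.0000 each)
After Jun 6: 507 on hand, pool $4,779.00 (≈ $9.4260 each)
Jun 8, sell 424: 424/507 × $4,779.00 → $3,996.63
After Jun 9: 307 on hand, pool $2,126.37 (≈ $6.9263 each)
After Jun 10: 612 on hand, pool $4,261.37 (≈ $6.9630 each)
Jun 13, sell 345: 345/612 × $4,261.37 → $2,402.24
Total COGS = $3,996.63 + $2,402.24 = $6,398.87
Ending inventory (cost pool remaining) = $1,859.13
Check: goods available $8,258.00 = COGS $6,398.87 + ending $1,859.13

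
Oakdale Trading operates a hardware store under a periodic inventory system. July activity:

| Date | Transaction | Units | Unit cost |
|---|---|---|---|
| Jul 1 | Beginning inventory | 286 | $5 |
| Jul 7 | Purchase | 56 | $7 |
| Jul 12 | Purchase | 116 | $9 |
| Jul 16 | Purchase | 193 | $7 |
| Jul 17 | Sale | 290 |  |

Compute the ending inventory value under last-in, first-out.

Ending inventory = $1,993

Jul 17, 290 sold [LIFO — newest first]: 193 @ $7 + 97 @ $9 = $2,224
Ending inventory: 286 @ $5 + 56 @ $7 + 19 @ $9 = $1,993
Check: goods available $4,217 = COGS $2,224 + ending $1,993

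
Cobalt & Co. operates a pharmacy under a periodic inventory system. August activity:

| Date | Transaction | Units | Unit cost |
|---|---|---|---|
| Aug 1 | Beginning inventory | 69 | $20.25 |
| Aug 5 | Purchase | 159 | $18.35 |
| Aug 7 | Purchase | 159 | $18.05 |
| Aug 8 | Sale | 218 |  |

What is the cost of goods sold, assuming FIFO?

COGS = $4,131.40

Aug 8, 218 sold [FIFO — oldest first]: 69 @ $20.25 + 149 @ $18.35 = $4,131.40
Ending inventory: 10 @ $18.35 + 159 @ $18.05 = $3,053.45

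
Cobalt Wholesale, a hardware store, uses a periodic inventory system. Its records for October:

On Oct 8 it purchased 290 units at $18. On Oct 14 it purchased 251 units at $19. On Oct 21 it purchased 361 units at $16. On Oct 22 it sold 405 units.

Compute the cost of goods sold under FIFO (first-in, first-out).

COGS = $7,405

Oct 22, 405 sold [FIFO — oldest first]: 290 @ $18 + 115 @ $19 = $7,405
Ending inventory: 136 @ $19 + 361 @ $16 = $8,360
Check: goods available $15,765 = COGS $7,405 + ending $8,360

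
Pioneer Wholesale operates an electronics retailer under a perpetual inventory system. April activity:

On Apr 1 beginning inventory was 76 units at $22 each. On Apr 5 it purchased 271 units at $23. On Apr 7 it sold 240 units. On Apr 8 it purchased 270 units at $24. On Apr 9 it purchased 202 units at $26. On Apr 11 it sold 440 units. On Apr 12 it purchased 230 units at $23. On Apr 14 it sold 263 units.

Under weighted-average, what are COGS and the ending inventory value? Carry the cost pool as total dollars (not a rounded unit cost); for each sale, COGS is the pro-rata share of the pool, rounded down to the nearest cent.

COGS = $22,430.20; ending inventory = $2,496.80

After Apr 1: 76 on hand, pool $1,672.00 (≈ $22.0000 each)
After Apr 5: 347 on hand, pool $7,905.00 (≈ $22.7810 each)
Apr 7, sell 240: 240/347 × $7,905.00 → $5,467.43
After Apr 8: 377 on hand, pool $8,917.57 (≈ $23.6540 each)
After Apr 9: 579 on hand, pool $14,169.57 (≈ $24.4725 each)
Apr 11, sell 440: 440/579 × $14,169.57 → $10,767.89
After Apr 12: 369 on hand, pool $8,691.68 (≈ $23.5547 each)
Apr 14, sell 263: 263/369 × $8,691.68 → $6,194.88
Total COGS = $5,467.43 + $10,767.89 + $6,194.88 = $22,430.20
Ending inventory (cost pool remaining) = $2,496.80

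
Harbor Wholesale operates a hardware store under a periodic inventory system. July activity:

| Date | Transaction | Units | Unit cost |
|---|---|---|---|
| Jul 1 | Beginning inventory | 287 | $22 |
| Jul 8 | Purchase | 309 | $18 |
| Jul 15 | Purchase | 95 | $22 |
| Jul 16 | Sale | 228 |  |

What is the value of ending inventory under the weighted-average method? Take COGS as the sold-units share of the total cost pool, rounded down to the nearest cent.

Jul 16, sell 228: 228/691 × $13,966.00 → $4,608.17
Ending inventory (cost pool remaining) = $9,357.83

Ending inventory = $9,357.83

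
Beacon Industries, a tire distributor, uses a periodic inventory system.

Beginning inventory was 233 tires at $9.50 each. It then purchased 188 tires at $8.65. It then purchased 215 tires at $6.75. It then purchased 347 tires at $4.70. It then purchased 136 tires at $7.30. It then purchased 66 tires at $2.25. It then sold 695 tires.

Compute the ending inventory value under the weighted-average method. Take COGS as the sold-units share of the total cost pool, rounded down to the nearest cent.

Sale 1, sell 695: 695/1185 × $8,063.15 → $4,729.02
Ending inventory (cost pool remaining) = $3,334.13
Check: goods available $8,063.15 = COGS $4,729.02 + ending $3,334.13

Ending inventory = $3,334.13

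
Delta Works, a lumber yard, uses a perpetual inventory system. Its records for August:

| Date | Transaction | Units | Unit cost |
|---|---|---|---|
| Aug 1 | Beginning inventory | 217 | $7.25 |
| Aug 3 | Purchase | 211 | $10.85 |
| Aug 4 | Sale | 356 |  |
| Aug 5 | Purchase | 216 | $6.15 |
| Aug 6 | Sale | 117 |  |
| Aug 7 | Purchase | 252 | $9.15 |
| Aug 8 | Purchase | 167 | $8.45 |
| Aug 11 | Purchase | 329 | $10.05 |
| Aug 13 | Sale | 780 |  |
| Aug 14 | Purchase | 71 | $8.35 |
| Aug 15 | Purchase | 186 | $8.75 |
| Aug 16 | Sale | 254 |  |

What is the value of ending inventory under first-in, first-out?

Aug 4, 356 sold [FIFO — oldest first]: 217 @ $7.25 + 139 @ $10.85 = $3,081.40
Aug 6, 117 sold [FIFO — oldest first]: 72 @ $10.85 + 45 @ $6.15 = $1,057.95
Aug 13, 780 sold [FIFO — oldest first]: 171 @ $6.15 + 252 @ $9.15 + 167 @ $8.45 + 190 @ $10.05 = $6,678.10
Aug 16, 254 sold [FIFO — oldest first]: 139 @ $10.05 + 71 @ $8.35 + 44 @ $8.75 = $2,374.80
Total COGS = $3,081.40 + $1,057.95 + $6,678.10 + $2,374.80 = $13,192.25
Ending inventory: 142 @ $8.75 = $1,242.50

Ending inventory = $1,242.50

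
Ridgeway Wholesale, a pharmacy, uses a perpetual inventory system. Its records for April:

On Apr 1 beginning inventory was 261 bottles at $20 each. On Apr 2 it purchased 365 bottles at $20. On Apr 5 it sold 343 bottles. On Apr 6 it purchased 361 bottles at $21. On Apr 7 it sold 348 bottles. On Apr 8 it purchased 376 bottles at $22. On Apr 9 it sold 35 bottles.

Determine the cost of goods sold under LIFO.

COGS = $14,938

Apr 5, 343 sold [LIFO — newest first]: 343 @ $20 = $6,860
Apr 7, 348 sold [LIFO — newest first]: 348 @ $21 = $7,308
Apr 9, 35 sold [LIFO — newest first]: 35 @ $22 = $770
Total COGS = $6,860 + $7,308 + $770 = $14,938
Ending inventory: 261 @ $20 + 22 @ $20 + 13 @ $21 + 341 @ $22 = $13,435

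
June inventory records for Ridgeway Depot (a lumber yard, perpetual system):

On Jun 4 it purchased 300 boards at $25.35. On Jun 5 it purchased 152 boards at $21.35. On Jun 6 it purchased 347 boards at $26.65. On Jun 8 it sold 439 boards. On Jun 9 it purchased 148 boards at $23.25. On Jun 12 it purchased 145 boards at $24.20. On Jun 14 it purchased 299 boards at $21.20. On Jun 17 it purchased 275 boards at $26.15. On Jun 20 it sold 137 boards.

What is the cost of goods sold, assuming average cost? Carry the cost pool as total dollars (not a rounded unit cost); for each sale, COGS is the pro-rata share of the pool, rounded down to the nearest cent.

COGS = $14,340.19

After Jun 4: 300 on hand, pool $7,605.00 (≈ $25.3500 each)
After Jun 5: 452 on hand, pool $10,850.20 (≈ $24.0049 each)
After Jun 6: 799 on hand, pool $20,097.75 (≈ $25.1536 each)
Jun 8, sell 439: 439/799 × $20,097.75 → $11,042.44
After Jun 9: 508 on hand, pool $12,496.31 (≈ $24.5990 each)
After Jun 12: 653 on hand, pool $16,005.31 (≈ $24.5104 each)
After Jun 14: 952 on hand, pool $22,344.11 (≈ $23.4707 each)
After Jun 17: 1227 on hand, pool $29,535.36 (≈ $24.0712 each)
Jun 20, sell 137: 137/1227 × $29,535.36 → $3,297.75
Total COGS = $11,042.44 + $3,297.75 = $14,340.19
Ending inventory (cost pool remaining) = $26,237.61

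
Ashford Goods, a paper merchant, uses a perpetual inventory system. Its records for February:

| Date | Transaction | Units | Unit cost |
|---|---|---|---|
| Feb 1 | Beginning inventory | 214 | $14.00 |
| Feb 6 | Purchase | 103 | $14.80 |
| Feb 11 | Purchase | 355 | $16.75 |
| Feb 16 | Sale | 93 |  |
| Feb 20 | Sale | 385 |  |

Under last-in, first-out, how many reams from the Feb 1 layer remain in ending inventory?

194

Feb 16, 93 sold [LIFO — newest first]: 93 @ $16.75 = $1,557.75
Feb 20, 385 sold [LIFO — newest first]: 262 @ $16.75 + 103 @ $14.80 + 20 @ $14.00 = $6,192.90
Total COGS = $1,557.75 + $6,192.90 = $7,750.65
Ending inventory: 194 @ $14.00 = $2,716.00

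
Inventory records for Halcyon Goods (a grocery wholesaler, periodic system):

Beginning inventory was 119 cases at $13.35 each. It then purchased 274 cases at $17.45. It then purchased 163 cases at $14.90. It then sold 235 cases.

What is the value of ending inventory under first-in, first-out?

Ending inventory = $5,185.80

Sale 1 (235) [FIFO — oldest first]: 119 @ $13.35 + 116 @ $17.45 = $3,612.85
Ending inventory: 158 @ $17.45 + 163 @ $14.90 = $5,185.80
Check: goods available $8,798.65 = COGS $3,612.85 + ending $5,185.80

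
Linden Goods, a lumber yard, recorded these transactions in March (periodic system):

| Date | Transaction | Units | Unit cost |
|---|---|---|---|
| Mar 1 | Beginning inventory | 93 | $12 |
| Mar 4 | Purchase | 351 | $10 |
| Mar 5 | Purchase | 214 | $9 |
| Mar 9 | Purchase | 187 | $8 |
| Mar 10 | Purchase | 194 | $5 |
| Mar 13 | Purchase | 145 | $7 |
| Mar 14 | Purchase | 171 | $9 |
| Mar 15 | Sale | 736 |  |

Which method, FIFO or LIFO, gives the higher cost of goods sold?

FIFO

FIFO COGS: 93 @ $12 + 351 @ $10 + 214 @ $9 + 78 @ $8 = $7,176
LIFO COGS: 171 @ $9 + 145 @ $7 + 194 @ $5 + 187 @ $8 + 39 @ $9 = $5,371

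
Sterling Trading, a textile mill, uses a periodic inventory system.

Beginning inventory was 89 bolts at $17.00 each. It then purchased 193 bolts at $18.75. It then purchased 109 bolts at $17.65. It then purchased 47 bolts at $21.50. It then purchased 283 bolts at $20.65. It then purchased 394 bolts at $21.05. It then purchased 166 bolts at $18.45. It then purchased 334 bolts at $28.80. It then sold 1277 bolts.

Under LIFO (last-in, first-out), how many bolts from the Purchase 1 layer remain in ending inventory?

193

Sale 1 (1277) [LIFO — newest first]: 334 @ $28.80 + 166 @ $18.45 + 394 @ $21.05 + 283 @ $20.65 + 47 @ $21.50 + 53 @ $17.65 = $28,765.50
Ending inventory: 89 @ $17.00 + 193 @ $18.75 + 56 @ $17.65 = $6,120.15
Check: goods available $34,885.65 = COGS $28,765.50 + ending $6,120.15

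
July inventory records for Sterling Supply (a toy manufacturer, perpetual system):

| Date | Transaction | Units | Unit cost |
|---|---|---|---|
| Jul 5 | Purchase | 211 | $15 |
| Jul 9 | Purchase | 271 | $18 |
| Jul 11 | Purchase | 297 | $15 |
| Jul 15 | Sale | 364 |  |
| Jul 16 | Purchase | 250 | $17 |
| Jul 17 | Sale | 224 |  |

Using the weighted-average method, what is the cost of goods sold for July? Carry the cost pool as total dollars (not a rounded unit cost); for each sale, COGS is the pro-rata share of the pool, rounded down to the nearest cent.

COGS = $9,514.19

After Jul 5: 211 on hand, pool $3,165.00 (≈ $15.0000 each)
After Jul 9: 482 on hand, pool $8,043.00 (≈ $16.6867 each)
After Jul 11: 779 on hand, pool $12,498.00 (≈ $16.0436 each)
Jul 15, sell 364: 364/779 × $12,498.00 → $5,839.88
After Jul 16: 665 on hand, pool $10,908.12 (≈ $16.4032 each)
Jul 17, sell 224: 224/665 × $10,908.12 → $3,674.31
Total COGS = $5,839.88 + $3,674.31 = $9,514.19
Ending inventory (cost pool remaining) = $7,233.81
Check: goods available $16,748.00 = COGS $9,514.19 + ending $7,233.81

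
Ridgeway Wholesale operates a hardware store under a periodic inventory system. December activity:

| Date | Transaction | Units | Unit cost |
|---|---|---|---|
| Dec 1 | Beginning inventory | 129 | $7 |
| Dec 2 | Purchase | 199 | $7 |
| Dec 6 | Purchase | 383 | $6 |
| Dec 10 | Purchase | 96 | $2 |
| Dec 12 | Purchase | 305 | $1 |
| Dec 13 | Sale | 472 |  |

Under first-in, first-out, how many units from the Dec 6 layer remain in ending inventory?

239

Dec 13, 472 sold [FIFO — oldest first]: 129 @ $7 + 199 @ $7 + 144 @ $6 = $3,160
Ending inventory: 239 @ $6 + 96 @ $2 + 305 @ $1 = $1,931
Check: goods available $5,091 = COGS $3,160 + ending $1,931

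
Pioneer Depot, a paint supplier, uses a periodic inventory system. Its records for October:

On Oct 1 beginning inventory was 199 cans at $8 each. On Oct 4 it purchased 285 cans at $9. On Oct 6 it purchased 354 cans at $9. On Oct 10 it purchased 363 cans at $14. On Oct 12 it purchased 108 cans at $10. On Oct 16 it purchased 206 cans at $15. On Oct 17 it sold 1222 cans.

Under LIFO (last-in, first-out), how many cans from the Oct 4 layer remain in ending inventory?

94

Oct 17, 1222 sold [LIFO — newest first]: 206 @ $15 + 108 @ $10 + 363 @ $14 + 354 @ $9 + 191 @ $9 = $14,157
Ending inventory: 199 @ $8 + 94 @ $9 = $2,438
Check: goods available $16,595 = COGS $14,157 + ending $2,438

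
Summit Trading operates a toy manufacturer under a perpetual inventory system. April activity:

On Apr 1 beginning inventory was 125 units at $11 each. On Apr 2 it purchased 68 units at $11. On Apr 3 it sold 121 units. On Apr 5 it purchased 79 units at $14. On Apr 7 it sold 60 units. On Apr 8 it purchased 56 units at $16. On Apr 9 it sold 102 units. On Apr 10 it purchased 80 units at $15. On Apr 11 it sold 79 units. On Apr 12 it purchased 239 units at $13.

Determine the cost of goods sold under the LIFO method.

Apr 3, 121 sold [LIFO — newest first]: 68 @ $11 + 53 @ $11 = $1,331
Apr 7, 60 sold [LIFO — newest first]: 60 @ $14 = $840
Apr 9, 102 sold [LIFO — newest first]: 56 @ $16 + 19 @ $14 + 27 @ $11 = $1,459
Apr 11, 79 sold [LIFO — newest first]: 79 @ $15 = $1,185
Total COGS = $1,331 + $840 + $1,459 + $1,185 = $4,815
Ending inventory: 45 @ $11 + 1 @ $15 + 239 @ $13 = $3,617
Check: goods available $8,432 = COGS $4,815 + ending $3,617

COGS = $4,815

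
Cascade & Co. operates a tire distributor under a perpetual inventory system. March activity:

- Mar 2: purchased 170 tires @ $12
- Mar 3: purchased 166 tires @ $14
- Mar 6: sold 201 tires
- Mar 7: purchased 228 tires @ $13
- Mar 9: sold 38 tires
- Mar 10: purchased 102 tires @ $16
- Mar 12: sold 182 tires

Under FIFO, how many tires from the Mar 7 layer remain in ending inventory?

143

Mar 6, 201 sold [FIFO — oldest first]: 170 @ $12 + 31 @ $14 = $2,474
Mar 9, 38 sold [FIFO — oldest first]: 38 @ $14 = $532
Mar 12, 182 sold [FIFO — oldest first]: 97 @ $14 + 85 @ $13 = $2,463
Total COGS = $2,474 + $532 + $2,463 = $5,469
Ending inventory: 143 @ $13 + 102 @ $16 = $3,491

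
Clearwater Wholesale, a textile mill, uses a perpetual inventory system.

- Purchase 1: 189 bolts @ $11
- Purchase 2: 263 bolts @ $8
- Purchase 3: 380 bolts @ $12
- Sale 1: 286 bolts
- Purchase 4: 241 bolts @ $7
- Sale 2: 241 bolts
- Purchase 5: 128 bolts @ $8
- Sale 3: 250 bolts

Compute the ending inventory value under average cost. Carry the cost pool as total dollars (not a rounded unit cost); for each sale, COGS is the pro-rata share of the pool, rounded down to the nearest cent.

Ending inventory = $3,884.57

After Purchase 1: 189 on hand, pool $2,079.00 (≈ $11.0000 each)
After Purchase 2: 452 on hand, pool $4,183.00 (≈ $9.2544 each)
After Purchase 3: 832 on hand, pool $8,743.00 (≈ $10.5084 each)
Sale 1, sell 286: 286/832 × $8,743.00 → $3,005.40
After Purchase 4: 787 on hand, pool $7,424.60 (≈ $9.4341 each)
Sale 2, sell 241: 241/787 × $7,424.60 → $2,273.60
After Purchase 5: 674 on hand, pool $6,175.00 (≈ $9.1617 each)
Sale 3, sell 250: 250/674 × $6,175.00 → $2,290.43
Total COGS = $3,005.40 + $2,273.60 + $2,290.43 = $7,569.43
Ending inventory (cost pool remaining) = $3,884.57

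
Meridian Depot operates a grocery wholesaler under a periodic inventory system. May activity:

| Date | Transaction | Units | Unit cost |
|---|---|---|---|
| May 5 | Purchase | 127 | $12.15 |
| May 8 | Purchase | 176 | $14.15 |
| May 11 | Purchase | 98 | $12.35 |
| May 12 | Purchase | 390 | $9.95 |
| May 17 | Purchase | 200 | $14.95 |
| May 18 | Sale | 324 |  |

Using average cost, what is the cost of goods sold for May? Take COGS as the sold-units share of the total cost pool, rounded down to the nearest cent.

COGS = $3,960.66

May 18, sell 324: 324/991 × $12,114.25 → $3,960.66
Ending inventory (cost pool remaining) = $8,153.59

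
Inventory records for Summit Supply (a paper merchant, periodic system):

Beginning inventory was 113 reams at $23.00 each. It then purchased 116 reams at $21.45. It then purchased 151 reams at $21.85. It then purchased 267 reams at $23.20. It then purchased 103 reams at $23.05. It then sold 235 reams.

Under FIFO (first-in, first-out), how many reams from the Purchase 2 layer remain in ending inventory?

145

Sale 1 (235) [FIFO — oldest first]: 113 @ $23.00 + 116 @ $21.45 + 6 @ $21.85 = $5,218.30
Ending inventory: 145 @ $21.85 + 267 @ $23.20 + 103 @ $23.05 = $11,736.80
Check: goods available $16,955.10 = COGS $5,218.30 + ending $11,736.80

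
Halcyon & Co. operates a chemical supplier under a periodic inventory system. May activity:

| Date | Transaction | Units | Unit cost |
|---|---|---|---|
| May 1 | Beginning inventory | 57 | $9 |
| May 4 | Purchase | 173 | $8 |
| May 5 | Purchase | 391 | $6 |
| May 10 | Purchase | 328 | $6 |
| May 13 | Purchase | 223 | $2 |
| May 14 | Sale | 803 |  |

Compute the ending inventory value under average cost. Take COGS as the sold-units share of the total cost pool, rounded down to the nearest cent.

Ending inventory = $2,095.94

May 14, sell 803: 803/1172 × $6,657.00 → $4,561.06
Ending inventory (cost pool remaining) = $2,095.94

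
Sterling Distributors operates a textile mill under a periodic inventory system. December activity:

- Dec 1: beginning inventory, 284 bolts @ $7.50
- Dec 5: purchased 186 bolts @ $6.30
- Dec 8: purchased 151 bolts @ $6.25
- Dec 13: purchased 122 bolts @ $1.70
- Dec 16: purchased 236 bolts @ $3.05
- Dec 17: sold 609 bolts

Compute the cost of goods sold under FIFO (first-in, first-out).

COGS = $4,170.55

Dec 17, 609 sold [FIFO — oldest first]: 284 @ $7.50 + 186 @ $6.30 + 139 @ $6.25 = $4,170.55
Ending inventory: 12 @ $6.25 + 122 @ $1.70 + 236 @ $3.05 = $1,002.20
Check: goods available $5,172.75 = COGS $4,170.55 + ending $1,002.20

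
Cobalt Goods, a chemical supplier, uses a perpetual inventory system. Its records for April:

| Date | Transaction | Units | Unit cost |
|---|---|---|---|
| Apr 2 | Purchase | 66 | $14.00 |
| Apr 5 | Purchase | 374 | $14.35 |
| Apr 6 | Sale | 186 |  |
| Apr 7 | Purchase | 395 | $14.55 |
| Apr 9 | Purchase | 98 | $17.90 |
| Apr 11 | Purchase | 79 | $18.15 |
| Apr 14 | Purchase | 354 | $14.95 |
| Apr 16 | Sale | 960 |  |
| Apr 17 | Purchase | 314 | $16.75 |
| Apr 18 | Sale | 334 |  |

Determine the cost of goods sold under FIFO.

COGS = $22,428.00

Apr 6, 186 sold [FIFO — oldest first]: 66 @ $14.00 + 120 @ $14.35 = $2,646.00
Apr 16, 960 sold [FIFO — oldest first]: 254 @ $14.35 + 395 @ $14.55 + 98 @ $17.90 + 79 @ $18.15 + 134 @ $14.95 = $14,583.50
Apr 18, 334 sold [FIFO — oldest first]: 220 @ $14.95 + 114 @ $16.75 = $5,198.50
Total COGS = $2,646.00 + $14,583.50 + $5,198.50 = $22,428.00
Ending inventory: 200 @ $16.75 = $3,350.00
Check: goods available $25,778.00 = COGS $22,428.00 + ending $3,350.00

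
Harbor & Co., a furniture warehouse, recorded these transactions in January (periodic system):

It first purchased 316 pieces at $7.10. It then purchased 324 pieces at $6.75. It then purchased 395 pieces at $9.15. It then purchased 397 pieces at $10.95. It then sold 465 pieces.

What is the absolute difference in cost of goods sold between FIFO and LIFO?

FIFO COGS: 316 @ $7.10 + 149 @ $6.75 = $3,249.35
LIFO COGS: 397 @ $10.95 + 68 @ $9.15 = $4,969.35
Difference = |$3,249.35 − $4,969.35| = $1,720.00

$1,720.00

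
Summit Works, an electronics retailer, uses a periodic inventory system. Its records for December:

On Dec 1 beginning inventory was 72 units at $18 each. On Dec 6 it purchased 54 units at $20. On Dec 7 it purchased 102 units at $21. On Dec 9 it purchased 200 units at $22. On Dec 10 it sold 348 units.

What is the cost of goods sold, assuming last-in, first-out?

Dec 10, 348 sold [LIFO — newest first]: 200 @ $22 + 102 @ $21 + 46 @ $20 = $7,462
Ending inventory: 72 @ $18 + 8 @ $20 = $1,456

COGS = $7,462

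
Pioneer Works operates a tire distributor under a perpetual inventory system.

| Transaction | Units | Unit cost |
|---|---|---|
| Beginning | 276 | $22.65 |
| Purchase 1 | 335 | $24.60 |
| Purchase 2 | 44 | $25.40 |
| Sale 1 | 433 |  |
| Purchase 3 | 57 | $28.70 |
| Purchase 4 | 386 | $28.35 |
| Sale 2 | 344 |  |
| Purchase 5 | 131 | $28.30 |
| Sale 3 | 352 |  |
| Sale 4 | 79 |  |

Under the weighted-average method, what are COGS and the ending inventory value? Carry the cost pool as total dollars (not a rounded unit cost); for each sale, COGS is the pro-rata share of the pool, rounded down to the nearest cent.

After Beginning: 276 on hand, pool $6,251.40 (≈ $22.6500 each)
After Purchase 1: 611 on hand, pool $14,492.40 (≈ $23.7191 each)
After Purchase 2: 655 on hand, pool $15,610.00 (≈ $23.8321 each)
Sale 1, sell 433: 433/655 × $15,610.00 → $10,319.28
After Purchase 3: 279 on hand, pool $6,926.62 (≈ $24.8266 each)
After Purchase 4: 665 on hand, pool $17,869.72 (≈ $26.8718 each)
Sale 2, sell 344: 344/665 × $17,869.72 → $9,243.88
After Purchase 5: 452 on hand, pool $12,333.14 (≈ $27.2857 each)
Sale 3, sell 352: 352/452 × $12,333.14 → $9,604.56
Sale 4, sell 79: 79/100 × $2,728.58 → $2,155.57
Total COGS = $10,319.28 + $9,243.88 + $9,604.56 + $2,155.57 = $31,323.29
Ending inventory (cost pool remaining) = $573.01

COGS = $31,323.29; ending inventory = $573.01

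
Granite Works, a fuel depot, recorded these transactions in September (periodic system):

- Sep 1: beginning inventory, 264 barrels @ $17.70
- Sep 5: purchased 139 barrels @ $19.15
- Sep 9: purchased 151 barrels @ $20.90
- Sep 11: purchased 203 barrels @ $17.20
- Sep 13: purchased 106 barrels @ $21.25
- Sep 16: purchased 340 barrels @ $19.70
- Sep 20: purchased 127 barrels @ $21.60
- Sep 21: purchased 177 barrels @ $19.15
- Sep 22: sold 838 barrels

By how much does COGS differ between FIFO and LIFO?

FIFO COGS: 264 @ $17.70 + 139 @ $19.15 + 151 @ $20.90 + 203 @ $17.20 + 81 @ $21.25 = $15,703.40
LIFO COGS: 177 @ $19.15 + 127 @ $21.60 + 340 @ $19.70 + 106 @ $21.25 + 88 @ $17.20 = $16,596.85
Difference = |$15,703.40 − $16,596.85| = $893.45

$893.45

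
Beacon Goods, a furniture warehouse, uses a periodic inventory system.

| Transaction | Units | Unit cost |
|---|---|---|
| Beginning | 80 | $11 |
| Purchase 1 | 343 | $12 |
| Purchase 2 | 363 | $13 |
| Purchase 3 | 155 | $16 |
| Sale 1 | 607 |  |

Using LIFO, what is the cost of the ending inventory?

Ending inventory = $3,928

Sale 1 (607) [LIFO — newest first]: 155 @ $16 + 363 @ $13 + 89 @ $12 = $8,267
Ending inventory: 80 @ $11 + 254 @ $12 = $3,928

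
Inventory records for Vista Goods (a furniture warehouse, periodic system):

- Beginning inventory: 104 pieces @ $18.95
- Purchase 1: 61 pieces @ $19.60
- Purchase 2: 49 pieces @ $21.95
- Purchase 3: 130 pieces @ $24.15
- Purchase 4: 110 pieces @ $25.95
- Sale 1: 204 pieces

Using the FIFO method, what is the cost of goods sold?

Sale 1 (204) [FIFO — oldest first]: 104 @ $18.95 + 61 @ $19.60 + 39 @ $21.95 = $4,022.45
Ending inventory: 10 @ $21.95 + 130 @ $24.15 + 110 @ $25.95 = $6,213.50
Check: goods available $10,235.95 = COGS $4,022.45 + ending $6,213.50

COGS = $4,022.45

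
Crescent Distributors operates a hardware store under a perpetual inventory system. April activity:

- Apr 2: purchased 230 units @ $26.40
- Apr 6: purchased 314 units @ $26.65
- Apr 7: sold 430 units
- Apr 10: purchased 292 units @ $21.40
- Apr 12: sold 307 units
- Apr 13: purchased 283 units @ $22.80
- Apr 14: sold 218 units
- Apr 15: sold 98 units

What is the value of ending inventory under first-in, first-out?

Apr 7, 430 sold [FIFO — oldest first]: 230 @ $26.40 + 200 @ $26.65 = $11,402.00
Apr 12, 307 sold [FIFO — oldest first]: 114 @ $26.65 + 193 @ $21.40 = $7,168.30
Apr 14, 218 sold [FIFO — oldest first]: 99 @ $21.40 + 119 @ $22.80 = $4,831.80
Apr 15, 98 sold [FIFO — oldest first]: 98 @ $22.80 = $2,234.40
Total COGS = $11,402.00 + $7,168.30 + $4,831.80 + $2,234.40 = $25,636.50
Ending inventory: 66 @ $22.80 = $1,504.80
Check: goods available $27,141.30 = COGS $25,636.50 + ending $1,504.80

Ending inventory = $1,504.80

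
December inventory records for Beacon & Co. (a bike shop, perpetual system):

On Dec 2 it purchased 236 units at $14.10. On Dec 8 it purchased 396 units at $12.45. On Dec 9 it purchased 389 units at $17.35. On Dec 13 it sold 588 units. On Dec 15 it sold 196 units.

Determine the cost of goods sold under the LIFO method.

COGS = $11,666.90

Dec 13, 588 sold [LIFO — newest first]: 389 @ $17.35 + 199 @ $12.45 = $9,226.70
Dec 15, 196 sold [LIFO — newest first]: 196 @ $12.45 = $2,440.20
Total COGS = $9,226.70 + $2,440.20 = $11,666.90
Ending inventory: 236 @ $14.10 + 1 @ $12.45 = $3,340.05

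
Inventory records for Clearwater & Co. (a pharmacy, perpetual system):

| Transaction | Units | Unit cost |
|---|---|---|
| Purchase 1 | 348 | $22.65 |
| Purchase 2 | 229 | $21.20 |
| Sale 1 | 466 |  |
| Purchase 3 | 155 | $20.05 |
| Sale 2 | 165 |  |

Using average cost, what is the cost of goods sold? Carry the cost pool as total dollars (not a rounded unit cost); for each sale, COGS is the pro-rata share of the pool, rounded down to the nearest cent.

After Purchase 1: 348 on hand, pool $7,882.20 (≈ $22.6500 each)
After Purchase 2: 577 on hand, pool $12,737.00 (≈ $22.0745 each)
Sale 1, sell 466: 466/577 × $12,737.00 → $10,286.72
After Purchase 3: 266 on hand, pool $5,558.03 (≈ $20.8948 each)
Sale 2, sell 165: 165/266 × $5,558.03 → $3,447.65
Total COGS = $10,286.72 + $3,447.65 = $13,734.37
Ending inventory (cost pool remaining) = $2,110.38
Check: goods available $15,844.75 = COGS $13,734.37 + ending $2,110.38

COGS = $13,734.37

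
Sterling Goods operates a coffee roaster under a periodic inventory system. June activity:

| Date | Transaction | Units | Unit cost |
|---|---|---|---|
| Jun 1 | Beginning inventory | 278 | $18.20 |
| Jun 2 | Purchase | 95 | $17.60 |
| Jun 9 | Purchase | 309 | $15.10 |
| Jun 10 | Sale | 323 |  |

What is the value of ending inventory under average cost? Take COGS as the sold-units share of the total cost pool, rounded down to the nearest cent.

Ending inventory = $5,999.57

Jun 10, sell 323: 323/682 × $11,397.50 → $5,397.93
Ending inventory (cost pool remaining) = $5,999.57
Check: goods available $11,397.50 = COGS $5,397.93 + ending $5,999.57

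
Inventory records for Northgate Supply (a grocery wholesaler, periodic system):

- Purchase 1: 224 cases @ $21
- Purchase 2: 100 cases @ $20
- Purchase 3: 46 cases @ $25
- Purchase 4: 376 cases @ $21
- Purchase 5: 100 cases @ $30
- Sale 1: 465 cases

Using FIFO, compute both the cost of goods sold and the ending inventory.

Sale 1 (465) [FIFO — oldest first]: 224 @ $21 + 100 @ $20 + 46 @ $25 + 95 @ $21 = $9,849
Ending inventory: 281 @ $21 + 100 @ $30 = $8,901

COGS = $9,849; ending inventory = $8,901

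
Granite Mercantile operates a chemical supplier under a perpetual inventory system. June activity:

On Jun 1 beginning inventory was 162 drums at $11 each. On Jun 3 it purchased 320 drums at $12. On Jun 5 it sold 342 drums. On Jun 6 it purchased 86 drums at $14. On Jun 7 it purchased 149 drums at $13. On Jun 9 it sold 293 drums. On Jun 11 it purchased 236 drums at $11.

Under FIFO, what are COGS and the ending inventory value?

Jun 5, 342 sold [FIFO — oldest first]: 162 @ $11 + 180 @ $12 = $3,942
Jun 9, 293 sold [FIFO — oldest first]: 140 @ $12 + 86 @ $14 + 67 @ $13 = $3,755
Total COGS = $3,942 + $3,755 = $7,697
Ending inventory: 82 @ $13 + 236 @ $11 = $3,662

COGS = $7,697; ending inventory = $3,662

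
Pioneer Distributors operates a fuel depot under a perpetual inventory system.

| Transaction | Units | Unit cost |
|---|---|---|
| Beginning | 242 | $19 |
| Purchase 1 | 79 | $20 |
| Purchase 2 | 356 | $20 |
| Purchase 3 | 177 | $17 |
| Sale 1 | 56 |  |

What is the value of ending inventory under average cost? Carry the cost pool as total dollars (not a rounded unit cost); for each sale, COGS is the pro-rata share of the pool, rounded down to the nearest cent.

After Beginning: 242 on hand, pool $4,598.00 (≈ $19.0000 each)
After Purchase 1: 321 on hand, pool $6,178.00 (≈ $19.2461 each)
After Purchase 2: 677 on hand, pool $13,298.00 (≈ $19.6425 each)
After Purchase 3: 854 on hand, pool $16,307.00 (≈ $19.0948 each)
Sale 1, sell 56: 56/854 × $16,307.00 → $1,069.31
Ending inventory (cost pool remaining) = $15,237.69
Check: goods available $16,307.00 = COGS $1,069.31 + ending $15,237.69

Ending inventory = $15,237.69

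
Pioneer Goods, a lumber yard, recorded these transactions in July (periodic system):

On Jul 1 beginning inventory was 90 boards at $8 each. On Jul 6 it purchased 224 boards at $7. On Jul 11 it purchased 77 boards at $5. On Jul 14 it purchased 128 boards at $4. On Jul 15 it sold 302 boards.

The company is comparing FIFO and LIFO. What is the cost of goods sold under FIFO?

FIFO COGS: 90 @ $8 + 212 @ $7 = $2,204
LIFO COGS: 128 @ $4 + 77 @ $5 + 97 @ $7 = $1,576

COGS = $2,204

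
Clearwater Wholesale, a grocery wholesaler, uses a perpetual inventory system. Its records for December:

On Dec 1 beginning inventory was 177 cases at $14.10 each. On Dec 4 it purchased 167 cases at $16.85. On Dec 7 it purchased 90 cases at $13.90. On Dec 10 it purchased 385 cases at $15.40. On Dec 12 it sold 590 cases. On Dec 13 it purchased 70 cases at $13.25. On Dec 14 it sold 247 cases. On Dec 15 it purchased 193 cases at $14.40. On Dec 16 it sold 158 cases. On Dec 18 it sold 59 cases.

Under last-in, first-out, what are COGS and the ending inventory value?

COGS = $15,801.55; ending inventory = $394.80

Dec 12, 590 sold [LIFO — newest first]: 385 @ $15.40 + 90 @ $13.90 + 115 @ $16.85 = $9,117.75
Dec 14, 247 sold [LIFO — newest first]: 70 @ $13.25 + 52 @ $16.85 + 125 @ $14.10 = $3,566.20
Dec 16, 158 sold [LIFO — newest first]: 158 @ $14.40 = $2,275.20
Dec 18, 59 sold [LIFO — newest first]: 35 @ $14.40 + 24 @ $14.10 = $842.40
Total COGS = $9,117.75 + $3,566.20 + $2,275.20 + $842.40 = $15,801.55
Ending inventory: 28 @ $14.10 = $394.80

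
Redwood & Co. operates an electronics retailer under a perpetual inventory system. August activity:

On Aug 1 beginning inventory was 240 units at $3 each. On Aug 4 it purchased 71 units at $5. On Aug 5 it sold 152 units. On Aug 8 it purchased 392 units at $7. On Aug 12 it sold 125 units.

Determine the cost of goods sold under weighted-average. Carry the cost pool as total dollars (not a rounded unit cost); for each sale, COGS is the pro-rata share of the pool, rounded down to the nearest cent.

COGS = $1,272.58

After Aug 1: 240 on hand, pool $720.00 (≈ $3.0000 each)
After Aug 4: 311 on hand, pool $1,075.00 (≈ $3.4566 each)
Aug 5, sell 152: 152/311 × $1,075.00 → $525.40
After Aug 8: 551 on hand, pool $3,293.60 (≈ $5.9775 each)
Aug 12, sell 125: 125/551 × $3,293.60 → $747.18
Total COGS = $525.40 + $747.18 = $1,272.58
Ending inventory (cost pool remaining) = $2,546.42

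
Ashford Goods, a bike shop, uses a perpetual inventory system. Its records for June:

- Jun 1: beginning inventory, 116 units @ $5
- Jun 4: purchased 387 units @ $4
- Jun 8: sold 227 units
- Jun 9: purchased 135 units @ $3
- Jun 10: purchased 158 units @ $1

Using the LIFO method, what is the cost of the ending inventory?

Jun 8, 227 sold [LIFO — newest first]: 227 @ $4 = $908
Ending inventory: 116 @ $5 + 160 @ $4 + 135 @ $3 + 158 @ $1 = $1,783
Check: goods available $2,691 = COGS $908 + ending $1,783

Ending inventory = $1,783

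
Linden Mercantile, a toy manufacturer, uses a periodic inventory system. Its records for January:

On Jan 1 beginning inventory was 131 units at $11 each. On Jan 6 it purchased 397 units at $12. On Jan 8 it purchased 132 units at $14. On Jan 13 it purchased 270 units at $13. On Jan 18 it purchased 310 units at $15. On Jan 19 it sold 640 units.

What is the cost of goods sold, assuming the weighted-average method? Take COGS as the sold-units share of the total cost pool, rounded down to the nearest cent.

Jan 19, sell 640: 640/1240 × $16,213.00 → $8,368.00
Ending inventory (cost pool remaining) = $7,845.00

COGS = $8,368.00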